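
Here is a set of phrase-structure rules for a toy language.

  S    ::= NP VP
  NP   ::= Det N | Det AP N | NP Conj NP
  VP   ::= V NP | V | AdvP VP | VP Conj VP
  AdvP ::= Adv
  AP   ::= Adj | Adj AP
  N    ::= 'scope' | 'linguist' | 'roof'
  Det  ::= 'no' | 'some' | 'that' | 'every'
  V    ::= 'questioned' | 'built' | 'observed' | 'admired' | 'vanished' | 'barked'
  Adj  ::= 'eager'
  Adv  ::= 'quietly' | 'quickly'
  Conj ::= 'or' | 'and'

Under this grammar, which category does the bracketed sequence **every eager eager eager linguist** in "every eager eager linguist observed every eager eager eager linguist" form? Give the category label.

S
  NP
    Det: every
    AP
      Adj: eager
      AP
        Adj: eager
    N: linguist
  VP
    V: observed
    NP
      Det: every
      AP
        Adj: eager
        AP
          Adj: eager
          AP
            Adj: eager
      N: linguist
The span 'every eager eager eager linguist' is the NP node built by NP → Det AP N.

NP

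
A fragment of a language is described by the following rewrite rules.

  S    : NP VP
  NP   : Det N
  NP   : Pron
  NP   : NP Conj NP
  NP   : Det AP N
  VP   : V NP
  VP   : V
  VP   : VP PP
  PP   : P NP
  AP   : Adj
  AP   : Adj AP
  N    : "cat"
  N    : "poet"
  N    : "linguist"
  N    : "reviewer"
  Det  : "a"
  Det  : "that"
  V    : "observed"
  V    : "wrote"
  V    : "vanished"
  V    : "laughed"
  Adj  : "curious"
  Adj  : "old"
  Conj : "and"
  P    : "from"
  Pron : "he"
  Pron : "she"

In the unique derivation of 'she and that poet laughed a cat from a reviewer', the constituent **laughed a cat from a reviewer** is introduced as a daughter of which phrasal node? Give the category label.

[S [NP [NP [Pron she]] [Conj and] [NP [Det that] [N poet]]] [VP [VP [V laughed] [NP [Det a] [N cat]]] [PP [P from] [NP [Det a] [N reviewer]]]]]
The span 'laughed a cat from a reviewer' is the VP node built by VP → VP PP.
Its mother is the S built by S → NP VP.

S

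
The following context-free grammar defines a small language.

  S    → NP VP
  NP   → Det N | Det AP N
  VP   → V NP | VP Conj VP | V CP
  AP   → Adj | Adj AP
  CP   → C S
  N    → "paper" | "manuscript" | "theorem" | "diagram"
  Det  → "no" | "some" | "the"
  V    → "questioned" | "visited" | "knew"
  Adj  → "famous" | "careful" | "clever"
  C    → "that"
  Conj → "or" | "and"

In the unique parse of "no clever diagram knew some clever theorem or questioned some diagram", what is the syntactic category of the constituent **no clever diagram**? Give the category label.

S
  NP
    Det: no
    AP
      Adj: clever
    N: diagram
  VP
    VP
      V: knew
      NP
        Det: some
        AP
          Adj: clever
        N: theorem
    Conj: or
    VP
      V: questioned
      NP
        Det: some
        N: diagram
The span 'no clever diagram' is the NP node built by NP → Det AP N.

NP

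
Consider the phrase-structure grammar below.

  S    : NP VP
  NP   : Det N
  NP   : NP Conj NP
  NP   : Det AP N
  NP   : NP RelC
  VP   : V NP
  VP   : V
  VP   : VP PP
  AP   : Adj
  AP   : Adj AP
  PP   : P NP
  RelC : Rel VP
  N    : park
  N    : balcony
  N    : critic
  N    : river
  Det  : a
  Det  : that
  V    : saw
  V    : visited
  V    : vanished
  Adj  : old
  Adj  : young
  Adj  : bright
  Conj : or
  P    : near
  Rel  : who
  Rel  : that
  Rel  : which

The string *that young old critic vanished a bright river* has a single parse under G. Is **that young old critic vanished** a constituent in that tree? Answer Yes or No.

[S [NP [Det that] [AP [Adj young] [AP [Adj old]]] [N critic]] [VP [V vanished] [NP [Det a] [AP [Adj bright]] [N river]]]]
The smallest constituent containing 'that young old critic vanished' is the S spanning 'that young old critic vanished a bright river'; no single node in the tree dominates exactly the given words.

No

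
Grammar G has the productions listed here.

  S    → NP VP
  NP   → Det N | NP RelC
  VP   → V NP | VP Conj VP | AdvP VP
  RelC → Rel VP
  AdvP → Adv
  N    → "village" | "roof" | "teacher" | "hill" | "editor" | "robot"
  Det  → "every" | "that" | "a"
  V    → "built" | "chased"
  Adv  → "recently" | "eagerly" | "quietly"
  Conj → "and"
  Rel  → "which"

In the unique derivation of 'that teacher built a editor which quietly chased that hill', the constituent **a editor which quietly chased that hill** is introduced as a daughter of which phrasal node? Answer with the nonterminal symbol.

[S [NP [Det that] [N teacher]] [VP [V built] [NP [NP [Det a] [N editor]] [RelC [Rel which] [VP [AdvP [Adv quietly]] [VP [V chased] [NP [Det that] [N hill]]]]]]]]
The span 'a editor which quietly chased that hill' is the NP node built by NP → NP RelC.
Its mother is the VP built by VP → V NP.

VP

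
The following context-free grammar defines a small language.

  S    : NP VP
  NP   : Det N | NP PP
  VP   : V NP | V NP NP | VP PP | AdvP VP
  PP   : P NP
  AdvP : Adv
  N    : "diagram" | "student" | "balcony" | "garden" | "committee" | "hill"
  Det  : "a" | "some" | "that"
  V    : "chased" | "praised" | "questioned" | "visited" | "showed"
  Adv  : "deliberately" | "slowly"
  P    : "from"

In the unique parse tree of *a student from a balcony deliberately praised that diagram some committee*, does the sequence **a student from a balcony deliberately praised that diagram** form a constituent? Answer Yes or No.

No

[S [NP [NP [Det a] [N student]] [PP [P from] [NP [Det a] [N balcony]]]] [VP [AdvP [Adv deliberately]] [VP [V praised] [NP [Det that] [N diagram]] [NP [Det some] [N committee]]]]]
The smallest constituent containing 'a student from a balcony deliberately praised that diagram' is the S spanning 'a student from a balcony deliberately praised that diagram some committee'; no single node in the tree dominates exactly the given words.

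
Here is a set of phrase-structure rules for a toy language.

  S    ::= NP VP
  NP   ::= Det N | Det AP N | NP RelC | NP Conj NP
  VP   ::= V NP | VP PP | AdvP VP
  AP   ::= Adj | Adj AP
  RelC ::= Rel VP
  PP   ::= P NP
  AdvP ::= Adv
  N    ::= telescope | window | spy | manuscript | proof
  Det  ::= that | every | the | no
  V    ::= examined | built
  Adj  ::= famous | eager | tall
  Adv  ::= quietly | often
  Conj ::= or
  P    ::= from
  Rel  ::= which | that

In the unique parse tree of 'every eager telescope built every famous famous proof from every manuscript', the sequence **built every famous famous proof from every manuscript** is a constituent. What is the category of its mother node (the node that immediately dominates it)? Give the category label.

[S [NP [Det every] [AP [Adj eager]] [N telescope]] [VP [VP [V built] [NP [Det every] [AP [Adj famous] [AP [Adj famous]]] [N proof]]] [PP [P from] [NP [Det every] [N manuscript]]]]]
The span 'built every famous famous proof from every manuscript' is the VP node built by VP → VP PP.
Its mother is the S built by S → NP VP.

S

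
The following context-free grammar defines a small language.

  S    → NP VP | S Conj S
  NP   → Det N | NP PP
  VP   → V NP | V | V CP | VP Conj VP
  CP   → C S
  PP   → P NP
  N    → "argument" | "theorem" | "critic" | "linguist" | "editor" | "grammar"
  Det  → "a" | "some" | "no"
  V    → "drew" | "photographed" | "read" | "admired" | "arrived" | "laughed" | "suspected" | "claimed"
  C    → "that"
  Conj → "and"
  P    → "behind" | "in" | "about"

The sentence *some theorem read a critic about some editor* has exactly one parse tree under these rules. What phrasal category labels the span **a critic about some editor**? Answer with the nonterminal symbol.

NP

S
  NP
    Det: some
    N: theorem
  VP
    V: read
    NP
      NP
        Det: a
        N: critic
      PP
        P: about
        NP
          Det: some
          N: editor
The span 'a critic about some editor' is the NP node built by NP → NP PP.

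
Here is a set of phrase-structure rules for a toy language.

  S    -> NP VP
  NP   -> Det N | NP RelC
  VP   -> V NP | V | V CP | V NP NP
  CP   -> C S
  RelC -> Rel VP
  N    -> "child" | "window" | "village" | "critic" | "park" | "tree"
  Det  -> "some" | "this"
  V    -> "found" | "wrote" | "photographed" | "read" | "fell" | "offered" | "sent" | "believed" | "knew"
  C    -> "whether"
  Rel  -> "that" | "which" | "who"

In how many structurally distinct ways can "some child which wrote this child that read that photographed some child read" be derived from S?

Two of the 4 distinct bracketings:
[S [NP [NP [Det some] [N child]] [RelC [Rel which] [VP [V wrote] [NP [NP [NP [Det this] [N child]] [RelC [Rel that] [VP [V read]]]] [RelC [Rel that] [VP [V photographed] [NP [Det some] [N child]]]]]]]] [VP [V read]]]
[S [NP [NP [Det some] [N child]] [RelC [Rel which] [VP [V wrote] [NP [NP [NP [Det this] [N child]] [RelC [Rel that] [VP [V read]]]] [RelC [Rel that] [VP [V photographed]]]] [NP [Det some] [N child]]]]] [VP [V read]]]
The difference turns on whether VP → V NP is used at the relevant span, versus an alternative expansion of VP.

4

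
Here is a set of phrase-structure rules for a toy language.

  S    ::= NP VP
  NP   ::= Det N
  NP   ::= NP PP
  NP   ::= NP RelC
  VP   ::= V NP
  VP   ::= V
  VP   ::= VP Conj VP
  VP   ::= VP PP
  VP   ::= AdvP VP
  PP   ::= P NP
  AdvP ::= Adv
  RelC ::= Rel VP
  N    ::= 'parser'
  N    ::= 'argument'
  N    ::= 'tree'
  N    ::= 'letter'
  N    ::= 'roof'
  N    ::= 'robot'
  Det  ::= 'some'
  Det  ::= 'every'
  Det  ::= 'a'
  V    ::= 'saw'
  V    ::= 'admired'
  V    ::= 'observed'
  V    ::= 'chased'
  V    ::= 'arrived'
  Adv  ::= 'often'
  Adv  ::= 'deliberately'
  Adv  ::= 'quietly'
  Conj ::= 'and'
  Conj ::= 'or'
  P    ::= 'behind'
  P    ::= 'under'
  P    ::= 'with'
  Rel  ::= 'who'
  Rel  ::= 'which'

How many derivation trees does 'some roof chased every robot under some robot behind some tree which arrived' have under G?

9

Two of the 9 distinct bracketings:
[S [NP [Det some] [N roof]] [VP [V chased] [NP [NP [Det every] [N robot]] [PP [P under] [NP [NP [Det some] [N robot]] [PP [P behind] [NP [NP [Det some] [N tree]] [RelC [Rel which] [VP [V arrived]]]]]]]]]]
[S [NP [Det some] [N roof]] [VP [V chased] [NP [NP [Det every] [N robot]] [PP [P under] [NP [NP [NP [Det some] [N robot]] [PP [P behind] [NP [Det some] [N tree]]]] [RelC [Rel which] [VP [V arrived]]]]]]]]
The trees differ in how a recursive rule is bracketed over the same span.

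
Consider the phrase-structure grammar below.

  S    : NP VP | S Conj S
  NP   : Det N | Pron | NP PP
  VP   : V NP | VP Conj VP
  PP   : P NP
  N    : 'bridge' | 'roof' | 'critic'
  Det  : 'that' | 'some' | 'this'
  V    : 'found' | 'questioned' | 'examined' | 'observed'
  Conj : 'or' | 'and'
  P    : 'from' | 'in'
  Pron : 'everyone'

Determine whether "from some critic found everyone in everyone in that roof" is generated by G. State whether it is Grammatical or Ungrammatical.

Ungrammatical

For S → NP VP, no prefix of the string parses as an NP. The alternative S rule S → S Conj S likewise has no satisfying split.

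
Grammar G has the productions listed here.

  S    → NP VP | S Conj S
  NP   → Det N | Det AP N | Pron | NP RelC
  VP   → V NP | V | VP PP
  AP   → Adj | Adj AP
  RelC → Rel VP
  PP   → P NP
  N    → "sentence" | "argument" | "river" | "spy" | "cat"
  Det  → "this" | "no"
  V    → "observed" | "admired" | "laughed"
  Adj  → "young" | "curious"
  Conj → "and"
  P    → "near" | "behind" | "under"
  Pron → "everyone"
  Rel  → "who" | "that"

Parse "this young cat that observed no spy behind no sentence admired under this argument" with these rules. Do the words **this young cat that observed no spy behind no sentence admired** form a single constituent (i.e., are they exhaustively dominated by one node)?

No

[S [NP [NP [Det this] [AP [Adj young]] [N cat]] [RelC [Rel that] [VP [VP [V observed] [NP [Det no] [N spy]]] [PP [P behind] [NP [Det no] [N sentence]]]]]] [VP [VP [V admired]] [PP [P under] [NP [Det this] [N argument]]]]]
The smallest constituent containing 'this young cat that observed no spy behind no sentence admired' is the S spanning 'this young cat that observed no spy behind no sentence admired under this argument'; no single node in the tree dominates exactly the given words.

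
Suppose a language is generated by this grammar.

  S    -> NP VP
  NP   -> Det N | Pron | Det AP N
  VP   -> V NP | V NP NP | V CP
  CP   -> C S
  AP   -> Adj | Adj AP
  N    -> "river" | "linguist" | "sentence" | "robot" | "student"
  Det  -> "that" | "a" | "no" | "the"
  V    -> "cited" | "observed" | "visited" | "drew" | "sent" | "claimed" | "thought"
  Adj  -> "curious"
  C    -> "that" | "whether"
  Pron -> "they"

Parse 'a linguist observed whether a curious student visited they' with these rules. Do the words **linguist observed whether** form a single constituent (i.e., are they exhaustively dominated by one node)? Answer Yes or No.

No

[S [NP [Det a] [N linguist]] [VP [V observed] [CP [C whether] [S [NP [Det a] [AP [Adj curious]] [N student]] [VP [V visited] [NP [Pron they]]]]]]]
The smallest constituent containing 'linguist observed whether' is the S spanning 'a linguist observed whether a curious student visited they'; no single node in the tree dominates exactly the given words.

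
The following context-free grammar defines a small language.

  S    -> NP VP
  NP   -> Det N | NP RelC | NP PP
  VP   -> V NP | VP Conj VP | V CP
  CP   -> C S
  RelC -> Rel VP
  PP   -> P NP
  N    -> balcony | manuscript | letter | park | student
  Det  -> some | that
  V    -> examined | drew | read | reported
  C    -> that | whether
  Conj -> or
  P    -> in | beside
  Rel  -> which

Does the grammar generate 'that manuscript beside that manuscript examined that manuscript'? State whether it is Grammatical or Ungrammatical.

Grammatical

[S [NP [NP [Det that] [N manuscript]] [PP [P beside] [NP [Det that] [N manuscript]]]] [VP [V examined] [NP [Det that] [N manuscript]]]]
Each bracket corresponds to one application of a listed rule, so the string is derivable from S.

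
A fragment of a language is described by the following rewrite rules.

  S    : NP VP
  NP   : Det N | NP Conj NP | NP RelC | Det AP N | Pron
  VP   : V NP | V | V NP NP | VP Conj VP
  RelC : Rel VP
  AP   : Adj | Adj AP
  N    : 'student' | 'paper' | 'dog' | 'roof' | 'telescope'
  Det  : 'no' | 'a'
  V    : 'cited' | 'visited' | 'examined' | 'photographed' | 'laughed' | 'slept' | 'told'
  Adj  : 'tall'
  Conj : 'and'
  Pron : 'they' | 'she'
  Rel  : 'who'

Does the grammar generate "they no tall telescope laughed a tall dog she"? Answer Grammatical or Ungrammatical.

For S → NP VP, the only prefix that parses as NP is 'they', but the remainder 'no tall telescope laughed a tall dog she' is not a VP under these rules.

Ungrammatical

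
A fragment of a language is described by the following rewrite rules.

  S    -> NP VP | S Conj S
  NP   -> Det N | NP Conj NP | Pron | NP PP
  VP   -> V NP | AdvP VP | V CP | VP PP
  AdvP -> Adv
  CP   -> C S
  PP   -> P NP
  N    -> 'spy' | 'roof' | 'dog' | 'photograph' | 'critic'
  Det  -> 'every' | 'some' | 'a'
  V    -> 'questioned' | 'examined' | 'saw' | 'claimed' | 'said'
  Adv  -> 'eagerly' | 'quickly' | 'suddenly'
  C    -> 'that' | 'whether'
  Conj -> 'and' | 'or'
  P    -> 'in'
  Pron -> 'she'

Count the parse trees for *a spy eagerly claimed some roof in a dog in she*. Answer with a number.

9

Two of the 9 distinct bracketings:
[S [NP [Det a] [N spy]] [VP [AdvP [Adv eagerly]] [VP [V claimed] [NP [NP [Det some] [N roof]] [PP [P in] [NP [NP [Det a] [N dog]] [PP [P in] [NP [Pron she]]]]]]]]]
[S [NP [Det a] [N spy]] [VP [AdvP [Adv eagerly]] [VP [V claimed] [NP [NP [NP [Det some] [N roof]] [PP [P in] [NP [Det a] [N dog]]]] [PP [P in] [NP [Pron she]]]]]]]
The trees differ in how a recursive rule is bracketed over the same span.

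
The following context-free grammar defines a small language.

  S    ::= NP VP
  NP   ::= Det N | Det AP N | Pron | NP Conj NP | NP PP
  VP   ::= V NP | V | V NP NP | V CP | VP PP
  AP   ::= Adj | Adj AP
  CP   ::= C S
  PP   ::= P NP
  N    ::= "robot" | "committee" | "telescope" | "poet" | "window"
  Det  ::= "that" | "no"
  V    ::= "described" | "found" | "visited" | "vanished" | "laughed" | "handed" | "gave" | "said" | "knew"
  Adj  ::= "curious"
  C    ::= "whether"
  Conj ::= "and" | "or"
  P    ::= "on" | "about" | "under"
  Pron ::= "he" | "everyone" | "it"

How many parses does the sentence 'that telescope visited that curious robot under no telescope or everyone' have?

3

Two of the 3 distinct bracketings:
[S [NP [Det that] [N telescope]] [VP [V visited] [NP [NP [NP [Det that] [AP [Adj curious]] [N robot]] [PP [P under] [NP [Det no] [N telescope]]]] [Conj or] [NP [Pron everyone]]]]]
[S [NP [Det that] [N telescope]] [VP [V visited] [NP [NP [Det that] [AP [Adj curious]] [N robot]] [PP [P under] [NP [NP [Det no] [N telescope]] [Conj or] [NP [Pron everyone]]]]]]]
The trees differ in how a recursive rule is bracketed over the same span.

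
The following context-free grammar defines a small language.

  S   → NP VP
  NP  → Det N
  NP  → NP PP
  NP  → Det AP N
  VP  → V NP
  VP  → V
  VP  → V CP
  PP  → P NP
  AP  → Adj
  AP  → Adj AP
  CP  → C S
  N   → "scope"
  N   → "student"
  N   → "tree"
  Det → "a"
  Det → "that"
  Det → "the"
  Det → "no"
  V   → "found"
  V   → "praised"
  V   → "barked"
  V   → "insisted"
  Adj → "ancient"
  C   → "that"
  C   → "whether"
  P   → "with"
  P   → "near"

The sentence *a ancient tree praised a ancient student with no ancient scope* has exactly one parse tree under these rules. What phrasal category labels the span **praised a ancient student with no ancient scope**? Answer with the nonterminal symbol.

VP

S
  NP
    Det: a
    AP
      Adj: ancient
    N: tree
  VP
    V: praised
    NP
      NP
        Det: a
        AP
          Adj: ancient
        N: student
      PP
        P: with
        NP
          Det: no
          AP
            Adj: ancient
          N: scope
The span 'praised a ancient student with no ancient scope' is the VP node built by VP → V NP.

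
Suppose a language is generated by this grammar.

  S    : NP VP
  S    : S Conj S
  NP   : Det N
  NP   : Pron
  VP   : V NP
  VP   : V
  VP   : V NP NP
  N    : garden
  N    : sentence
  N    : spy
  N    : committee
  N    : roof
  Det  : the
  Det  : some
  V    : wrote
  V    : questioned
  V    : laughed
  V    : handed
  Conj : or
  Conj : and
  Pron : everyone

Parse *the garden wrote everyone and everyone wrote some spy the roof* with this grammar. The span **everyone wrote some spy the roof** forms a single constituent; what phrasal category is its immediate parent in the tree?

[S [S [NP [Det the] [N garden]] [VP [V wrote] [NP [Pron everyone]]]] [Conj and] [S [NP [Pron everyone]] [VP [V wrote] [NP [Det some] [N spy]] [NP [Det the] [N roof]]]]]
The span 'everyone wrote some spy the roof' is the S node built by S → NP VP.
Its mother is the S built by S → S Conj S.

S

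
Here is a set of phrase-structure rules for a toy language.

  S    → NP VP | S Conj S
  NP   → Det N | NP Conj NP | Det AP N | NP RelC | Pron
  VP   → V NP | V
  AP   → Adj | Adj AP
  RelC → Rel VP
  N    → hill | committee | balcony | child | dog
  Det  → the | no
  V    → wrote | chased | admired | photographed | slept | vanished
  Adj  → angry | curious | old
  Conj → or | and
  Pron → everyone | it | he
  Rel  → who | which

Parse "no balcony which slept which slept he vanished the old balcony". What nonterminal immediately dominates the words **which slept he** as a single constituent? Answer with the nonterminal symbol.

RelC

S
  NP
    NP
      NP
        Det: no
        N: balcony
      RelC
        Rel: which
        VP
          V: slept
    RelC
      Rel: which
      VP
        V: slept
        NP
          Pron: he
  VP
    V: vanished
    NP
      Det: the
      AP
        Adj: old
      N: balcony
The span 'which slept he' is the RelC node built by RelC → Rel VP.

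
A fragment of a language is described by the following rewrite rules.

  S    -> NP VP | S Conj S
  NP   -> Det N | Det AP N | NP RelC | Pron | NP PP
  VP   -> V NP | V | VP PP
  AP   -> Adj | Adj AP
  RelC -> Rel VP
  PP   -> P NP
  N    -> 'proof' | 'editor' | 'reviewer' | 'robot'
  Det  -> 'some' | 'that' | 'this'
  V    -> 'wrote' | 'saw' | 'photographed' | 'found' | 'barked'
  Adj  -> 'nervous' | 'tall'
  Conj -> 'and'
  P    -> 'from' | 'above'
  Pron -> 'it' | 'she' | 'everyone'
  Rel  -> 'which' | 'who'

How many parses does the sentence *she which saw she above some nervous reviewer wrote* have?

Two of the 3 distinct bracketings:
[S [NP [NP [Pron she]] [RelC [Rel which] [VP [V saw] [NP [NP [Pron she]] [PP [P above] [NP [Det some] [AP [Adj nervous]] [N reviewer]]]]]]] [VP [V wrote]]]
[S [NP [NP [Pron she]] [RelC [Rel which] [VP [VP [V saw] [NP [Pron she]]] [PP [P above] [NP [Det some] [AP [Adj nervous]] [N reviewer]]]]]] [VP [V wrote]]]
The difference turns on whether NP → NP PP is used at the relevant span, versus an alternative expansion of NP.

3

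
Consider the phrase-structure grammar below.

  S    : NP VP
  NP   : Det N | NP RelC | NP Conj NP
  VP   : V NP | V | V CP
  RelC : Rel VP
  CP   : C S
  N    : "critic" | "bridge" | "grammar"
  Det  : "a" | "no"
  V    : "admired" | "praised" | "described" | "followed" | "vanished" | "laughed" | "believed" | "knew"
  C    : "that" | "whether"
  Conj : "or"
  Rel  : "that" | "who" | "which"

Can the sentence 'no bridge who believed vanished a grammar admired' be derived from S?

Ungrammatical

For S → NP VP, every NP-prefix leaves a non-VP remainder: after 'no bridge' the remainder is not a VP; after 'no bridge who believed' the remainder is not a VP.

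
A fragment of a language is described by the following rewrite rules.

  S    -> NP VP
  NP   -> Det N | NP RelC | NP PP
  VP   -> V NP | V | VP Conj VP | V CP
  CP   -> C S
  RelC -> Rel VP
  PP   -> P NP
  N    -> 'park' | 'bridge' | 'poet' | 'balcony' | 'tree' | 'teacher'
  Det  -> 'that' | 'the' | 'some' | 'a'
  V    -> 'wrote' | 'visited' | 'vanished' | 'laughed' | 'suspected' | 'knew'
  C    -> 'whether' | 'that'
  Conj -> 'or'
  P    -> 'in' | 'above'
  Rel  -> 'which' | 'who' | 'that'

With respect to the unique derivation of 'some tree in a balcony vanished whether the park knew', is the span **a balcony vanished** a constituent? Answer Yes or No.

[S [NP [NP [Det some] [N tree]] [PP [P in] [NP [Det a] [N balcony]]]] [VP [V vanished] [CP [C whether] [S [NP [Det the] [N park]] [VP [V knew]]]]]]
The smallest constituent containing 'a balcony vanished' is the S spanning 'some tree in a balcony vanished whether the park knew'; no single node in the tree dominates exactly the given words.

No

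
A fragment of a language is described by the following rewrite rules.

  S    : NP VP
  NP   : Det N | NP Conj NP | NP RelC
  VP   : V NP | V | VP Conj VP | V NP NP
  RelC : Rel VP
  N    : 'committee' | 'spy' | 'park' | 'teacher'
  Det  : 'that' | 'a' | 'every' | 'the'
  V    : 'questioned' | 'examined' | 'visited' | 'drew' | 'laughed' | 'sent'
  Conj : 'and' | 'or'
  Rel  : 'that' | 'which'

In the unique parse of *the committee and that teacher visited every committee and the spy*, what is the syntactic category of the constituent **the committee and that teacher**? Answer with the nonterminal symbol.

S
  NP
    NP
      Det: the
      N: committee
    Conj: and
    NP
      Det: that
      N: teacher
  VP
    V: visited
    NP
      NP
        Det: every
        N: committee
      Conj: and
      NP
        Det: the
        N: spy
The span 'the committee and that teacher' is the NP node built by NP → NP Conj NP.

NP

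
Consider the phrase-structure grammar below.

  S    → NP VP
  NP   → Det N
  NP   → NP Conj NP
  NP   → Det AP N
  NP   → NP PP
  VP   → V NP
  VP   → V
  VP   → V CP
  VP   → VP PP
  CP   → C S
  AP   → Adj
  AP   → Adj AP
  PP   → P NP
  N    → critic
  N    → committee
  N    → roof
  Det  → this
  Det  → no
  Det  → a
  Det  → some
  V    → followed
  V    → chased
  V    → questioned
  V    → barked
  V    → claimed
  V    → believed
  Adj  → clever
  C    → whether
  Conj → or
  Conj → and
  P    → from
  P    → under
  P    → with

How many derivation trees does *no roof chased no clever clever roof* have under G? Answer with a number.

1

[S [NP [Det no] [N roof]] [VP [V chased] [NP [Det no] [AP [Adj clever] [AP [Adj clever]]] [N roof]]]]
No rule offers an alternative attachment or grouping for any span, so this is the only derivation.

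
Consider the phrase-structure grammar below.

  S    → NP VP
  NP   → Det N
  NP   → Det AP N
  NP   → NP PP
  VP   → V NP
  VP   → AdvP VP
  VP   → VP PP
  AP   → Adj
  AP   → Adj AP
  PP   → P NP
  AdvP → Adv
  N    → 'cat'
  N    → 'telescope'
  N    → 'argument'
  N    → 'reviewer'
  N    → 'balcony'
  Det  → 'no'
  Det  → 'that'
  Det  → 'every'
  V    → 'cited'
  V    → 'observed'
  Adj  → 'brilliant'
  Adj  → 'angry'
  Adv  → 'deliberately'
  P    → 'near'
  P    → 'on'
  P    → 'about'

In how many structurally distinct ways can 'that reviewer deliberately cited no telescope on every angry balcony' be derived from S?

Two of the 3 distinct bracketings:
[S [NP [Det that] [N reviewer]] [VP [AdvP [Adv deliberately]] [VP [V cited] [NP [NP [Det no] [N telescope]] [PP [P on] [NP [Det every] [AP [Adj angry]] [N balcony]]]]]]]
[S [NP [Det that] [N reviewer]] [VP [AdvP [Adv deliberately]] [VP [VP [V cited] [NP [Det no] [N telescope]]] [PP [P on] [NP [Det every] [AP [Adj angry]] [N balcony]]]]]]
The difference turns on whether NP → NP PP is used at the relevant span, versus an alternative expansion of NP.

3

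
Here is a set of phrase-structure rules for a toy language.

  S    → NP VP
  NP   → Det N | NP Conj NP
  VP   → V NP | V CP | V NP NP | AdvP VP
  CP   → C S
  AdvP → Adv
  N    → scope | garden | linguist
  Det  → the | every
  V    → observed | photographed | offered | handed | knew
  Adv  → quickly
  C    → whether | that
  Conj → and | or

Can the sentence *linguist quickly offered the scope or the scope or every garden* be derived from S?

Ungrammatical

For S → NP VP, no prefix of the string parses as an NP.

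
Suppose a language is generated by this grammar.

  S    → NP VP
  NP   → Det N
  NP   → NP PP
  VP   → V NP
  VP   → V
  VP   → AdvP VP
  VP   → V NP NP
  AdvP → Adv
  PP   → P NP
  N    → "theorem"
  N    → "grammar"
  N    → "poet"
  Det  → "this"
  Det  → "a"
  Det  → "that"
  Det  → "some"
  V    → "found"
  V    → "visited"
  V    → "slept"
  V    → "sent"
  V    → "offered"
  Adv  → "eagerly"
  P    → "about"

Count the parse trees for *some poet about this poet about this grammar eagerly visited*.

2

The two bracketings:
[S [NP [NP [Det some] [N poet]] [PP [P about] [NP [NP [Det this] [N poet]] [PP [P about] [NP [Det this] [N grammar]]]]]] [VP [AdvP [Adv eagerly]] [VP [V visited]]]]
[S [NP [NP [NP [Det some] [N poet]] [PP [P about] [NP [Det this] [N poet]]]] [PP [P about] [NP [Det this] [N grammar]]]] [VP [AdvP [Adv eagerly]] [VP [V visited]]]]
The trees differ in how a recursive rule is bracketed over the same span.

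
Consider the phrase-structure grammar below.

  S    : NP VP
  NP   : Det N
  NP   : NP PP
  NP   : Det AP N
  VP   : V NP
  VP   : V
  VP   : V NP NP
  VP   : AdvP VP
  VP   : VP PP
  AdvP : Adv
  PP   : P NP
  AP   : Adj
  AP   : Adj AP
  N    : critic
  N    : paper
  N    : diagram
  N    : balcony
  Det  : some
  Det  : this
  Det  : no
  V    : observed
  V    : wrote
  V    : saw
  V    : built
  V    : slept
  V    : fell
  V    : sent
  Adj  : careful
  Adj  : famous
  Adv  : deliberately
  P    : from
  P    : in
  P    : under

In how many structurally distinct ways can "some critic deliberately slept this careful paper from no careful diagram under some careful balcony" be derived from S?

9

Two of the 9 distinct bracketings:
[S [NP [Det some] [N critic]] [VP [AdvP [Adv deliberately]] [VP [V slept] [NP [NP [Det this] [AP [Adj careful]] [N paper]] [PP [P from] [NP [NP [Det no] [AP [Adj careful]] [N diagram]] [PP [P under] [NP [Det some] [AP [Adj careful]] [N balcony]]]]]]]]]
[S [NP [Det some] [N critic]] [VP [AdvP [Adv deliberately]] [VP [V slept] [NP [NP [NP [Det this] [AP [Adj careful]] [N paper]] [PP [P from] [NP [Det no] [AP [Adj careful]] [N diagram]]]] [PP [P under] [NP [Det some] [AP [Adj careful]] [N balcony]]]]]]]
The trees differ in how a recursive rule is bracketed over the same span.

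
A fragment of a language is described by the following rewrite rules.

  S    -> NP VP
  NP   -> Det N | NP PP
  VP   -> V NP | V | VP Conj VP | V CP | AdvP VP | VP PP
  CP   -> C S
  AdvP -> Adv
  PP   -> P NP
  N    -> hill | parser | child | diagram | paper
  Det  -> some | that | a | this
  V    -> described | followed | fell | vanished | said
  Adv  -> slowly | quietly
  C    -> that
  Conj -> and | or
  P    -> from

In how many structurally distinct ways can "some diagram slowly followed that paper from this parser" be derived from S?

3

Two of the 3 distinct bracketings:
[S [NP [Det some] [N diagram]] [VP [AdvP [Adv slowly]] [VP [V followed] [NP [NP [Det that] [N paper]] [PP [P from] [NP [Det this] [N parser]]]]]]]
[S [NP [Det some] [N diagram]] [VP [AdvP [Adv slowly]] [VP [VP [V followed] [NP [Det that] [N paper]]] [PP [P from] [NP [Det this] [N parser]]]]]]
The difference turns on whether NP → NP PP is used at the relevant span, versus an alternative expansion of NP.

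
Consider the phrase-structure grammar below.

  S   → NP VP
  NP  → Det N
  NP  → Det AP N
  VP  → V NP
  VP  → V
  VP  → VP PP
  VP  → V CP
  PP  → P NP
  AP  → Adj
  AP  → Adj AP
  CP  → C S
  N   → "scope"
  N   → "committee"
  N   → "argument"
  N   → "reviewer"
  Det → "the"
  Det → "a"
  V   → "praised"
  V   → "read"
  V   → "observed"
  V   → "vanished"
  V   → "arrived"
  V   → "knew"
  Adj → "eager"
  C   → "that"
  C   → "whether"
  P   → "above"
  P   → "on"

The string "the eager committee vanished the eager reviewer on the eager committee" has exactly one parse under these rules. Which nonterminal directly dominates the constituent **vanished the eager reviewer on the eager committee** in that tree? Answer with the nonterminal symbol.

[S [NP [Det the] [AP [Adj eager]] [N committee]] [VP [VP [V vanished] [NP [Det the] [AP [Adj eager]] [N reviewer]]] [PP [P on] [NP [Det the] [AP [Adj eager]] [N committee]]]]]
The span 'vanished the eager reviewer on the eager committee' is the VP node built by VP → VP PP.
Its mother is the S built by S → NP VP.

S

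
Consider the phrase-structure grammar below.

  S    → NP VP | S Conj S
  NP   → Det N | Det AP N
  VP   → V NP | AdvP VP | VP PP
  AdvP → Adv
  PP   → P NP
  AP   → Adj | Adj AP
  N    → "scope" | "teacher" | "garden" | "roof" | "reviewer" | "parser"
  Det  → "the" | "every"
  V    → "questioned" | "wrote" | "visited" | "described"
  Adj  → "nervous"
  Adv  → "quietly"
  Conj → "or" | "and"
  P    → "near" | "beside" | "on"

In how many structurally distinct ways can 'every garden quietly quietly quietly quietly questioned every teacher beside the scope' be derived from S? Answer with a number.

Two of the 5 distinct bracketings:
[S [NP [Det every] [N garden]] [VP [AdvP [Adv quietly]] [VP [AdvP [Adv quietly]] [VP [AdvP [Adv quietly]] [VP [AdvP [Adv quietly]] [VP [VP [V questioned] [NP [Det every] [N teacher]]] [PP [P beside] [NP [Det the] [N scope]]]]]]]]]
[S [NP [Det every] [N garden]] [VP [AdvP [Adv quietly]] [VP [AdvP [Adv quietly]] [VP [AdvP [Adv quietly]] [VP [VP [AdvP [Adv quietly]] [VP [V questioned] [NP [Det every] [N teacher]]]] [PP [P beside] [NP [Det the] [N scope]]]]]]]]
The trees differ in how a recursive rule is bracketed over the same span.

5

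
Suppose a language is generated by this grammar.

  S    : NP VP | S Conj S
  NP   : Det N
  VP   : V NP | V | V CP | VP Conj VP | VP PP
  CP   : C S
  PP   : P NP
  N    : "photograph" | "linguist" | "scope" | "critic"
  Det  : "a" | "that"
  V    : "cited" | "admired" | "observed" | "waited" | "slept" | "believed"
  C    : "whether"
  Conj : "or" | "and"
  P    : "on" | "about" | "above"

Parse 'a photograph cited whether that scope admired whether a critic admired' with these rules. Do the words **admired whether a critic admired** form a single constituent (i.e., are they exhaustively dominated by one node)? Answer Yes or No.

Yes

[S [NP [Det a] [N photograph]] [VP [V cited] [CP [C whether] [S [NP [Det that] [N scope]] [VP [V admired] [CP [C whether] [S [NP [Det a] [N critic]] [VP [V admired]]]]]]]]]
The words 'admired whether a critic admired' are exhaustively dominated by a single VP node (built by VP → V CP), so they form a constituent.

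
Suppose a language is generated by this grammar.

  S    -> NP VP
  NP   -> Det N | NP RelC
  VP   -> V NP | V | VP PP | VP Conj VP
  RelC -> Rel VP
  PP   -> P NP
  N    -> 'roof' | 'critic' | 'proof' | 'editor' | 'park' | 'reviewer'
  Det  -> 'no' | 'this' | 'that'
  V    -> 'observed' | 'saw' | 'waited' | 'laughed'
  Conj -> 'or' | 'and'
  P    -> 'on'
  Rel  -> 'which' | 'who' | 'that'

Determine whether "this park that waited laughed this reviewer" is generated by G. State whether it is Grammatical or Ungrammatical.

Grammatical

[S [NP [NP [Det this] [N park]] [RelC [Rel that] [VP [V waited]]]] [VP [V laughed] [NP [Det this] [N reviewer]]]]
The bracketing above is licensed at every node by one of the given productions, with S at the root.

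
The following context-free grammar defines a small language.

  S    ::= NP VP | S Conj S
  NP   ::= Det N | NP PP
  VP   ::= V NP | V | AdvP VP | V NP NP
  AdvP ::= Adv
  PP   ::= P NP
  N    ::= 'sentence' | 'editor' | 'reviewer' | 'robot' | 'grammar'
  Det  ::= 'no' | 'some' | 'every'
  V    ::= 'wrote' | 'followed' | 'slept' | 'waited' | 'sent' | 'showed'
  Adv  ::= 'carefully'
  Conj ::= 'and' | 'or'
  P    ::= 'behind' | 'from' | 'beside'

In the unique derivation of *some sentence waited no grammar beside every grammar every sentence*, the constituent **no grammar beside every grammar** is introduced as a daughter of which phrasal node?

S
  NP
    Det: some
    N: sentence
  VP
    V: waited
    NP
      NP
        Det: no
        N: grammar
      PP
        P: beside
        NP
          Det: every
          N: grammar
    NP
      Det: every
      N: sentence
The span 'no grammar beside every grammar' is the NP node built by NP → NP PP.
Its mother is the VP built by VP → V NP NP.

VP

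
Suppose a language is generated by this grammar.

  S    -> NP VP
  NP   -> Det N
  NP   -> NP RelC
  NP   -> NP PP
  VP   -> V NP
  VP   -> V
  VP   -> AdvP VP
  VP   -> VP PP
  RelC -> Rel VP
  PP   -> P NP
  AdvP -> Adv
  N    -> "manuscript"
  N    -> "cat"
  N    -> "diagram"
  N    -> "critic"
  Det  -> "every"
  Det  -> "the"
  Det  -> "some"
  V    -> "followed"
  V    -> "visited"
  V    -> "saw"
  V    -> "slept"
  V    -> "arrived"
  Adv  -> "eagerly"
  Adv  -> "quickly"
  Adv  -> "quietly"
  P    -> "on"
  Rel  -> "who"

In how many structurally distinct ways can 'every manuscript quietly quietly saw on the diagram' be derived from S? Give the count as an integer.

Two of the 3 distinct bracketings:
[S [NP [Det every] [N manuscript]] [VP [AdvP [Adv quietly]] [VP [AdvP [Adv quietly]] [VP [VP [V saw]] [PP [P on] [NP [Det the] [N diagram]]]]]]]
[S [NP [Det every] [N manuscript]] [VP [AdvP [Adv quietly]] [VP [VP [AdvP [Adv quietly]] [VP [V saw]]] [PP [P on] [NP [Det the] [N diagram]]]]]]
The trees differ in how a recursive rule is bracketed over the same span.

3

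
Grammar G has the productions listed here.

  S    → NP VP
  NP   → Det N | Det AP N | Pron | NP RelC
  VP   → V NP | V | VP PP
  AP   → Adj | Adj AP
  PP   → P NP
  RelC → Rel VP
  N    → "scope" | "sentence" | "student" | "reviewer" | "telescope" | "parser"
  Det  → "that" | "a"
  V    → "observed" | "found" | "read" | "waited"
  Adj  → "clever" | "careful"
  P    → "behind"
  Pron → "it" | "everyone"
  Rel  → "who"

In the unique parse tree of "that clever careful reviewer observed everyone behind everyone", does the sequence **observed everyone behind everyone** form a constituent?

Yes

[S [NP [Det that] [AP [Adj clever] [AP [Adj careful]]] [N reviewer]] [VP [VP [V observed] [NP [Pron everyone]]] [PP [P behind] [NP [Pron everyone]]]]]
The words 'observed everyone behind everyone' are exhaustively dominated by a single VP node (built by VP → VP PP), so they form a constituent.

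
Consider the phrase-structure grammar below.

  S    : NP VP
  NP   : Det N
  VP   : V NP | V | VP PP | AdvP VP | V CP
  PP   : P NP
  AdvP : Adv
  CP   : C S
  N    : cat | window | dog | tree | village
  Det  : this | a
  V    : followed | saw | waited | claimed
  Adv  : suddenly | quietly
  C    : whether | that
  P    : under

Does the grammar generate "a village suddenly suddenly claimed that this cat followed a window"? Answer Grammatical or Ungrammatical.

[S [NP [Det a] [N village]] [VP [AdvP [Adv suddenly]] [VP [AdvP [Adv suddenly]] [VP [V claimed] [CP [C that] [S [NP [Det this] [N cat]] [VP [V followed] [NP [Det a] [N window]]]]]]]]]
Each bracket corresponds to one application of a listed rule, so the string is derivable from S.

Grammatical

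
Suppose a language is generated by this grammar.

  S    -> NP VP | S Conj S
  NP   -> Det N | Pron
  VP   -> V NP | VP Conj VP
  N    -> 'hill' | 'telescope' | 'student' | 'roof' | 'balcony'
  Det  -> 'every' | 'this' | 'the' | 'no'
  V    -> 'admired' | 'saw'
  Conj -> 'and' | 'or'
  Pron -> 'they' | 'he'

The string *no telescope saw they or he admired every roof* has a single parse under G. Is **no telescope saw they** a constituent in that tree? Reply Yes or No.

[S [S [NP [Det no] [N telescope]] [VP [V saw] [NP [Pron they]]]] [Conj or] [S [NP [Pron he]] [VP [V admired] [NP [Det every] [N roof]]]]]
The words 'no telescope saw they' are exhaustively dominated by a single S node (built by S → NP VP), so they form a constituent.

Yes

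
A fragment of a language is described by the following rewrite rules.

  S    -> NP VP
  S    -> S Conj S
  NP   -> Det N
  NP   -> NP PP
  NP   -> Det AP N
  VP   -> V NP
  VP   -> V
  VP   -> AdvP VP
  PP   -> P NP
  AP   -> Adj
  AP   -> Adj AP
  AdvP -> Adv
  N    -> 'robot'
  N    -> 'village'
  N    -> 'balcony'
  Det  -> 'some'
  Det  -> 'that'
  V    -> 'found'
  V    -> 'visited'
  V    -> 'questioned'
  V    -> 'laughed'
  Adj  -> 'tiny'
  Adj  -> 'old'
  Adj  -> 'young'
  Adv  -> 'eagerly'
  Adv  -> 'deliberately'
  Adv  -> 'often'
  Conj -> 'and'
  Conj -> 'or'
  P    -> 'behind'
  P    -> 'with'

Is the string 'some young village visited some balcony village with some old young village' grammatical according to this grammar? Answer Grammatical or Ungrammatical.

An N word can never sit immediately before an N word in any string this grammar generates, so the substring 'balcony village' rules out a derivation.

Ungrammatical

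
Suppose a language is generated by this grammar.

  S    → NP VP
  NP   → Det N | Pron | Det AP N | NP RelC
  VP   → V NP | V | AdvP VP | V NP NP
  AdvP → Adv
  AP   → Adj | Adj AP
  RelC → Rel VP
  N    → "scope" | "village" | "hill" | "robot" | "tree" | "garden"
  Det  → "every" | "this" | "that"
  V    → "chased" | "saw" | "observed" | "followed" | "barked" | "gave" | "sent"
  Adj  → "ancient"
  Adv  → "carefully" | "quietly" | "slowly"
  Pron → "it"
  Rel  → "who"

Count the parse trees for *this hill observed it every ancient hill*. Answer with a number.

[S [NP [Det this] [N hill]] [VP [V observed] [NP [Pron it]] [NP [Det every] [AP [Adj ancient]] [N hill]]]]
No rule offers an alternative attachment or grouping for any span, so this is the only derivation.

1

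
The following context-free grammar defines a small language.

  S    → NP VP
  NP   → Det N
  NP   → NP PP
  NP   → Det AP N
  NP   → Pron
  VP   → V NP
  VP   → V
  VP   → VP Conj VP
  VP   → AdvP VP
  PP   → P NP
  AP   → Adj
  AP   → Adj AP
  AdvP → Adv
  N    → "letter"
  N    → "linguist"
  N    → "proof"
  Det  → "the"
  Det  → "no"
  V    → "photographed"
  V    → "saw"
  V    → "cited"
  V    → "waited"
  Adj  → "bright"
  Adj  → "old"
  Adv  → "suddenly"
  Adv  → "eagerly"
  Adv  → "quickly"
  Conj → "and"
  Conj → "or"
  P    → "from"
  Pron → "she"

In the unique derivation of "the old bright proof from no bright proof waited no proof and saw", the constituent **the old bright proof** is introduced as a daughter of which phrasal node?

NP

S
  NP
    NP
      Det: the
      AP
        Adj: old
        AP
          Adj: bright
      N: proof
    PP
      P: from
      NP
        Det: no
        AP
          Adj: bright
        N: proof
  VP
    VP
      V: waited
      NP
        Det: no
        N: proof
    Conj: and
    VP
      V: saw
The span 'the old bright proof' is the NP node built by NP → Det AP N.
Its mother is the NP built by NP → NP PP.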